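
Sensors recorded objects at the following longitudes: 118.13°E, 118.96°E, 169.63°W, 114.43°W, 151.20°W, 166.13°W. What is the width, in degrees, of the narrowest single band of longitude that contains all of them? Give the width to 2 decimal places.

127.44°

Sort the longitudes: -169.63°, -166.13°, -151.20°, -114.43°, +118.13°, +118.96°.
Eastward gaps between consecutive values (wrapping around): 3.50°, 14.93°, 36.77°, 232.56°, 0.83°, 71.41°.
Largest gap = 232.56° ⇒ minimal covering band is its complement: 360° − 232.56° = 127.44°.
Band runs from +118.13° eastward to -114.43°, crossing the antimeridian.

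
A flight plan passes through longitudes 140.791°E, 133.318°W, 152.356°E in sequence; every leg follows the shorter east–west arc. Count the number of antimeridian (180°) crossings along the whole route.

2

Leg 1: +140.791° → -133.318°, shortest Δλ = 85.891° (east) — crosses 180°.
Leg 2: -133.318° → +152.356°, shortest Δλ = -74.326° (west) — crosses 180°.
Total crossings: 2.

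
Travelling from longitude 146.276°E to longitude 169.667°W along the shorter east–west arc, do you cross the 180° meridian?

Naïve |-169.667 − 146.276| = 315.943° > 180°, so the shorter arc goes the other way round — across 180°.
Signed shortest Δλ = ((-169.667 − 146.276 + 180) mod 360) − 180 = 44.057°.
Going east by 44.057° from +146.276° passes through 180° before reaching -169.667°.

Yes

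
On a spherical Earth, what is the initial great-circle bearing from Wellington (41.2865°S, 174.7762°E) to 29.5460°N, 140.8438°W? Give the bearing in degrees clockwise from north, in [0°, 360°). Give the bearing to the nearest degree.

38°

Δλ = -140.8438 − 174.7762 = -315.6200°; wrapped into (−180°, 180°]: 44.3800°.
θ = atan2( sin Δλ · cos φ₂ , cos φ₁ · sin φ₂ − sin φ₁ · cos φ₂ · cos Δλ )
  = atan2(0.60846, 0.78080) = 37.928° → normalised to [0°, 360°): 37.928°.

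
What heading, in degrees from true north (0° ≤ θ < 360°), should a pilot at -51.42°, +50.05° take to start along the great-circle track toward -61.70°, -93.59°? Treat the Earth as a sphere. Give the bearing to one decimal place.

198.3°

Δλ = -93.59 − 50.05 = -143.64°.
θ = atan2( sin Δλ · cos φ₂ , cos φ₁ · sin φ₂ − sin φ₁ · cos φ₂ · cos Δλ )
  = atan2(-0.28107, -0.84753) = -161.653° → normalised to [0°, 360°): 198.347°.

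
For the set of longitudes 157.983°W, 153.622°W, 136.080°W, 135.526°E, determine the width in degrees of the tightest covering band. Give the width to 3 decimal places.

Sort the longitudes: -157.983°, -153.622°, -136.080°, +135.526°.
Eastward gaps between consecutive values (wrapping around): 4.361°, 17.542°, 271.606°, 66.491°.
Largest gap = 271.606° ⇒ minimal covering band is its complement: 360° − 271.606° = 88.394°.
Band runs from +135.526° eastward to -136.080°, crossing the antimeridian.

88.394°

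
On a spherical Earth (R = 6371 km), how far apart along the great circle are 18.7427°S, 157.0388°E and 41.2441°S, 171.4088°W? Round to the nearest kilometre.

3898 km

Δλ = -171.4088 − 157.0388 = -328.4476°; wrapped into (−180°, 180°]: 31.5524°.
Δφ = -41.2441 − -18.7427 = -22.5014°.
a = sin²(Δφ/2) + cos φ₁ · cos φ₂ · sin²(Δλ/2) = 0.090698.
c = 2·atan2(√a, √(1−a)) = 0.61182 rad → d = 6371·c ≈ 3897.90 km.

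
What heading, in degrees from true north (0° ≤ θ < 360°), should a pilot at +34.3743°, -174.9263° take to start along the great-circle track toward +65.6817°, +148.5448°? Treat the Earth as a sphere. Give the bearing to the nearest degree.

Δλ = 148.5448 − -174.9263 = 323.4711°; wrapped into (−180°, 180°]: -36.5289°.
θ = atan2( sin Δλ · cos φ₂ , cos φ₁ · sin φ₂ − sin φ₁ · cos φ₂ · cos Δλ )
  = atan2(-0.24512, 0.56530) = -23.442° → normalised to [0°, 360°): 336.558°.

337°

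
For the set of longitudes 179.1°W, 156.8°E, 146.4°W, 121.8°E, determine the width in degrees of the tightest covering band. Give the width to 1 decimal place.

Sort the longitudes: -179.1°, -146.4°, +121.8°, +156.8°.
Eastward gaps between consecutive values (wrapping around): 32.7°, 268.2°, 35.0°, 24.1°.
Largest gap = 268.2° ⇒ minimal covering band is its complement: 360° − 268.2° = 91.8°.
Band runs from +121.8° eastward to -146.4°, crossing the antimeridian.

91.8°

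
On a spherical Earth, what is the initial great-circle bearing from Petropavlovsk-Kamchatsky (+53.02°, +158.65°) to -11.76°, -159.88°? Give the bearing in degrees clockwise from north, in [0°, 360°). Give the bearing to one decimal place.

Δλ = -159.88 − 158.65 = -318.53°; wrapped into (−180°, 180°]: 41.47°.
θ = atan2( sin Δλ · cos φ₂ , cos φ₁ · sin φ₂ − sin φ₁ · cos φ₂ · cos Δλ )
  = atan2(0.64833, -0.70861) = 137.544° → normalised to [0°, 360°): 137.544°.

137.5°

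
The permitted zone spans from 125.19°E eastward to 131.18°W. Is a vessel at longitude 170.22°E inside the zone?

Band width going east from +125.19° to -131.18°: ((-131.18 − 125.19) mod 360) = 103.63°.
Offset of +170.22° east of the west edge: ((170.22 − 125.19) mod 360) = 45.03°.
45.03° ≤ 103.63° ⇒ inside.

Yes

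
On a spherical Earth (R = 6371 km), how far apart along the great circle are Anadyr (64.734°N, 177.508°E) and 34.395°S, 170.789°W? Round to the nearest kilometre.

11070 km

Δλ = -170.789 − 177.508 = -348.297°; wrapped into (−180°, 180°]: 11.703°.
Δφ = -34.395 − 64.734 = -99.129°.
a = sin²(Δφ/2) + cos φ₁ · cos φ₂ · sin²(Δλ/2) = 0.582990.
c = 2·atan2(√a, √(1−a)) = 1.73755 rad → d = 6371·c ≈ 11069.91 km.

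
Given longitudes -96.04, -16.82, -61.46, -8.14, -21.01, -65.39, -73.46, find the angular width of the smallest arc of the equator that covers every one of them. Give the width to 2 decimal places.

Sort the longitudes: -96.04°, -73.46°, -65.39°, -61.46°, -21.01°, -16.82°, -8.14°.
Eastward gaps between consecutive values (wrapping around): 22.58°, 8.07°, 3.93°, 40.45°, 4.19°, 8.68°, 272.10°.
Largest gap = 272.10° ⇒ minimal covering band is its complement: 360° − 272.10° = 87.90°.
Band runs from -96.04° eastward to -8.14°.

87.90°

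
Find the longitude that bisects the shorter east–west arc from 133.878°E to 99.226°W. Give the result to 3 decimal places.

162.674°W

Signed shortest Δλ from +133.878° to -99.226° is +126.896°.
Midpoint longitude = +133.878° + (+126.896°)/2 = +133.878° + 63.448° = +197.326°.
Normalise into (−180°, 180°]: -162.674°.
(The naïve average (+133.878 + -99.226)/2 = 17.326° is on the wrong side of the globe.)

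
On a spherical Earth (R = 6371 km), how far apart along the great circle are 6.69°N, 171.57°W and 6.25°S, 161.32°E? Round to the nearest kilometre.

Δλ = 161.32 − -171.57 = 332.89°; wrapped into (−180°, 180°]: -27.11°.
Δφ = -6.25 − 6.69 = -12.94°.
a = sin²(Δφ/2) + cos φ₁ · cos φ₂ · sin²(Δλ/2) = 0.066932.
c = 2·atan2(√a, √(1−a)) = 0.52338 rad → d = 6371·c ≈ 3334.45 km.

3334 km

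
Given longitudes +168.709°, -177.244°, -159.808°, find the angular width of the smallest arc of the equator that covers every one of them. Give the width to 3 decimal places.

Sort the longitudes: -177.244°, -159.808°, +168.709°.
Eastward gaps between consecutive values (wrapping around): 17.436°, 328.517°, 14.047°.
Largest gap = 328.517° ⇒ minimal covering band is its complement: 360° − 328.517° = 31.483°.
Band runs from +168.709° eastward to -159.808°, crossing the antimeridian.

31.483°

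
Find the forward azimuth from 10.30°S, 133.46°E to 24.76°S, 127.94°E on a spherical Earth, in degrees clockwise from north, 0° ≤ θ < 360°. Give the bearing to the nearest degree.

Δλ = 127.94 − 133.46 = -5.52°.
θ = atan2( sin Δλ · cos φ₂ , cos φ₁ · sin φ₂ − sin φ₁ · cos φ₂ · cos Δλ )
  = atan2(-0.08735, -0.25046) = -160.773° → normalised to [0°, 360°): 199.227°.

199°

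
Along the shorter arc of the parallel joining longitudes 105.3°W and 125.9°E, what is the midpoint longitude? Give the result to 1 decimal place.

169.7°W

Signed shortest Δλ from -105.3° to +125.9° is -128.8°.
Midpoint longitude = -105.3° + (-128.8°)/2 = -105.3° − 64.4° = -169.7°.
(The naïve average (-105.3 + +125.9)/2 = 10.3° is on the wrong side of the globe.)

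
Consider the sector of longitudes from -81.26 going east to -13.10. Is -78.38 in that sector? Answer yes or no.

Yes

Band width going east from -81.26° to -13.10°: ((-13.10 − -81.26) mod 360) = 68.16°.
Offset of -78.38° east of the west edge: ((-78.38 − -81.26) mod 360) = 2.88°.
2.88° ≤ 68.16° ⇒ inside.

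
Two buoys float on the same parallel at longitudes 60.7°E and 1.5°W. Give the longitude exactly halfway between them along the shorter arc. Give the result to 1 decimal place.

29.6°E

Signed shortest Δλ from +60.7° to -1.5° is -62.2°.
Midpoint longitude = +60.7° + (-62.2°)/2 = +60.7° − 31.1° = +29.6°.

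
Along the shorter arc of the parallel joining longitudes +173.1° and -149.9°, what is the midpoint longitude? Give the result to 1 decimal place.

Signed shortest Δλ from +173.1° to -149.9° is +37.0°.
Midpoint longitude = +173.1° + (+37.0°)/2 = +173.1° + 18.5° = +191.6°.
Normalise into (−180°, 180°]: -168.4°.
(The naïve average (+173.1 + -149.9)/2 = 11.6° is on the wrong side of the globe.)

-168.4°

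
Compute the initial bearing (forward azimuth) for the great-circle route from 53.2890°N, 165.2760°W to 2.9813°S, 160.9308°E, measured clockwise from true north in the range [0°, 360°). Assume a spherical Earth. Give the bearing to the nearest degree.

219°

Δλ = 160.9308 − -165.2760 = 326.2068°; wrapped into (−180°, 180°]: -33.7932°.
θ = atan2( sin Δλ · cos φ₂ , cos φ₁ · sin φ₂ − sin φ₁ · cos φ₂ · cos Δλ )
  = atan2(-0.55544, -0.69641) = -141.425° → normalised to [0°, 360°): 218.575°.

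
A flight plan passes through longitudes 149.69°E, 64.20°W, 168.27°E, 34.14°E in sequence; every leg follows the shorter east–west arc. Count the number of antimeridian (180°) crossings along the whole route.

Leg 1: +149.69° → -64.20°, shortest Δλ = 146.11° (east) — crosses 180°.
Leg 2: -64.20° → +168.27°, shortest Δλ = -127.53° (west) — crosses 180°.
Leg 3: +168.27° → +34.14°, shortest Δλ = -134.13° (west) — does not cross 180°.
Total crossings: 2.

2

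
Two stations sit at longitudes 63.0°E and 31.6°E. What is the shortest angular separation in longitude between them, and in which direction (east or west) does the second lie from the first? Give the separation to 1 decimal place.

Raw difference: 31.6 − 63.0 = -31.4°.
Normalise into (−180°, 180°]: -31.4° stays -31.4°.
Negative ⇒ the second point lies to the west; separation 31.4°.

31.4° west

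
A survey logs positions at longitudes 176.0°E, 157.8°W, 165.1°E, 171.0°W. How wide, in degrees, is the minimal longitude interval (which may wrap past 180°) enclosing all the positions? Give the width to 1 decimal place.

37.1°

Sort the longitudes: -171.0°, -157.8°, +165.1°, +176.0°.
Eastward gaps between consecutive values (wrapping around): 13.2°, 322.9°, 10.9°, 13.0°.
Largest gap = 322.9° ⇒ minimal covering band is its complement: 360° − 322.9° = 37.1°.
Band runs from +165.1° eastward to -157.8°, crossing the antimeridian.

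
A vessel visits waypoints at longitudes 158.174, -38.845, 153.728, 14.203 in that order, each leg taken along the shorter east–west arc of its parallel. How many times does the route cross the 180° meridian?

Leg 1: +158.174° → -38.845°, shortest Δλ = 162.981° (east) — crosses 180°.
Leg 2: -38.845° → +153.728°, shortest Δλ = -167.427° (west) — crosses 180°.
Leg 3: +153.728° → +14.203°, shortest Δλ = -139.525° (west) — does not cross 180°.
Total crossings: 2.

2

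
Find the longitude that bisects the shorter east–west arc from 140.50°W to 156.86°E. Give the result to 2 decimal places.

Signed shortest Δλ from -140.50° to +156.86° is -62.64°.
Midpoint longitude = -140.50° + (-62.64°)/2 = -140.50° − 31.32° = -171.82°.
(The naïve average (-140.50 + +156.86)/2 = 8.18° is on the wrong side of the globe.)

171.82°W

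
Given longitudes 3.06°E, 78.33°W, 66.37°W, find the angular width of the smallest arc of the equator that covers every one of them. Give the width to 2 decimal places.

81.39°

Sort the longitudes: -78.33°, -66.37°, +3.06°.
Eastward gaps between consecutive values (wrapping around): 11.96°, 69.43°, 278.61°.
Largest gap = 278.61° ⇒ minimal covering band is its complement: 360° − 278.61° = 81.39°.
Band runs from -78.33° eastward to +3.06°.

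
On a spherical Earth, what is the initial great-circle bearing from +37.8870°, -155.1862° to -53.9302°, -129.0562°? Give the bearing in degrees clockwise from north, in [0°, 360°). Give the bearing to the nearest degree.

Δλ = -129.0562 − -155.1862 = 26.1300°.
θ = atan2( sin Δλ · cos φ₂ , cos φ₁ · sin φ₂ − sin φ₁ · cos φ₂ · cos Δλ )
  = atan2(0.25930, -0.96254) = 164.923° → normalised to [0°, 360°): 164.923°.

165°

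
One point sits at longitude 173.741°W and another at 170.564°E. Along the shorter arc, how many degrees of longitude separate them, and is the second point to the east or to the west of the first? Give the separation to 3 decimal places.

15.695° west

Raw difference: 170.564 − -173.741 = 344.305°.
Normalise into (−180°, 180°]: 344.305° − 360° = -15.695°.
Negative ⇒ the second point lies to the west; separation 15.695°.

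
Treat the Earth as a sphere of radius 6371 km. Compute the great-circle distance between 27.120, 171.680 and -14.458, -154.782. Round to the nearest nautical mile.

Δλ = -154.782 − 171.680 = -326.462°; wrapped into (−180°, 180°]: 33.538°.
Δφ = -14.458 − 27.120 = -41.578°.
a = sin²(Δφ/2) + cos φ₁ · cos φ₂ · sin²(Δλ/2) = 0.197715.
c = 2·atan2(√a, √(1−a)) = 0.92157 rad → d = 6371·c ≈ 5871.33 km ≈ 3170.27 nmi.

3170 nmi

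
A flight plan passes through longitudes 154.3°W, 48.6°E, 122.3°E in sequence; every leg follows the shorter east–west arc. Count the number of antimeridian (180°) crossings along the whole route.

Leg 1: -154.3° → +48.6°, shortest Δλ = -157.1° (west) — crosses 180°.
Leg 2: +48.6° → +122.3°, shortest Δλ = 73.7° (east) — does not cross 180°.
Total crossings: 1.

1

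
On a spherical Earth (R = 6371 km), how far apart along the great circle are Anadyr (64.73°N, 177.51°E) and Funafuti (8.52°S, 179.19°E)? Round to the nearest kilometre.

Δλ = 179.19 − 177.51 = 1.68°.
Δφ = -8.52 − 64.73 = -73.25°.
a = sin²(Δφ/2) + cos φ₁ · cos φ₂ · sin²(Δλ/2) = 0.355993.
c = 2·atan2(√a, √(1−a)) = 1.27864 rad → d = 6371·c ≈ 8146.24 km.

8146 km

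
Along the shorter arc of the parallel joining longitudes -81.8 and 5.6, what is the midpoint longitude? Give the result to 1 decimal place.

Signed shortest Δλ from -81.8° to +5.6° is +87.4°.
Midpoint longitude = -81.8° + (+87.4°)/2 = -81.8° + 43.7° = -38.1°.

-38.1°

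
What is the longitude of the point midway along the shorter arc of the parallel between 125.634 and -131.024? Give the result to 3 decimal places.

+177.305°

Signed shortest Δλ from +125.634° to -131.024° is +103.342°.
Midpoint longitude = +125.634° + (+103.342°)/2 = +125.634° + 51.671° = +177.305°.
(The naïve average (+125.634 + -131.024)/2 = -2.695° is on the wrong side of the globe.)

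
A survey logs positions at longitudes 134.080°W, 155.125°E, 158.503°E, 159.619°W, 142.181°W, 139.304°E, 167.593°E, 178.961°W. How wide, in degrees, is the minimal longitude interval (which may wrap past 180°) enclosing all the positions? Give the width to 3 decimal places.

86.616°

Sort the longitudes: -178.961°, -159.619°, -142.181°, -134.080°, +139.304°, +155.125°, +158.503°, +167.593°.
Eastward gaps between consecutive values (wrapping around): 19.342°, 17.438°, 8.101°, 273.384°, 15.821°, 3.378°, 9.090°, 13.446°.
Largest gap = 273.384° ⇒ minimal covering band is its complement: 360° − 273.384° = 86.616°.
Band runs from +139.304° eastward to -134.080°, crossing the antimeridian.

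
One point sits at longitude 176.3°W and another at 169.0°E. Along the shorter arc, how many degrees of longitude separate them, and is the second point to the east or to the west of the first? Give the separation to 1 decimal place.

14.7° west

Raw difference: 169.0 − -176.3 = 345.3°.
Normalise into (−180°, 180°]: 345.3° − 360° = -14.7°.
Negative ⇒ the second point lies to the west; separation 14.7°.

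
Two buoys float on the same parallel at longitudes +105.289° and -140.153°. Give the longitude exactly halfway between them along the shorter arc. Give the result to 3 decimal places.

Signed shortest Δλ from +105.289° to -140.153° is +114.558°.
Midpoint longitude = +105.289° + (+114.558°)/2 = +105.289° + 57.279° = +162.568°.
(The naïve average (+105.289 + -140.153)/2 = -17.432° is on the wrong side of the globe.)

+162.568°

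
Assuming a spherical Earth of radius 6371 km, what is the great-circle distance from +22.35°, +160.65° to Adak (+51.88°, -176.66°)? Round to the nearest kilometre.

Δλ = -176.66 − 160.65 = -337.31°; wrapped into (−180°, 180°]: 22.69°.
Δφ = 51.88 − 22.35 = 29.53°.
a = sin²(Δφ/2) + cos φ₁ · cos φ₂ · sin²(Δλ/2) = 0.087045.
c = 2·atan2(√a, √(1−a)) = 0.59898 rad → d = 6371·c ≈ 3816.11 km.

3816 km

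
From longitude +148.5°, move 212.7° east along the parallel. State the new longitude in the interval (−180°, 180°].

+1.2°

Start at +148.5°; shift +212.7° → +361.2°.
+361.2° lies outside (−180°, 180°]; subtract 360° → +1.2°.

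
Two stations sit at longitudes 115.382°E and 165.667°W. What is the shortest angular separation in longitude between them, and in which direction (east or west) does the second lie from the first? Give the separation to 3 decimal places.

Raw difference: -165.667 − 115.382 = -281.049°.
Normalise into (−180°, 180°]: -281.049° + 360° = 78.951°.
Positive ⇒ the second point lies to the east; separation 78.951°.

78.951° east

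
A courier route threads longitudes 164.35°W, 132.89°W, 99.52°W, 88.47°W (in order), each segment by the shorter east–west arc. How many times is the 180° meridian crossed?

0

Leg 1: -164.35° → -132.89°, shortest Δλ = 31.46° (east) — does not cross 180°.
Leg 2: -132.89° → -99.52°, shortest Δλ = 33.37° (east) — does not cross 180°.
Leg 3: -99.52° → -88.47°, shortest Δλ = 11.05° (east) — does not cross 180°.
Total crossings: 0.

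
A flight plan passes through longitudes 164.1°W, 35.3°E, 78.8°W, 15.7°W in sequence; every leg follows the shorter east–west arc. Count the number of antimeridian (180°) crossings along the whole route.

Leg 1: -164.1° → +35.3°, shortest Δλ = -160.6° (west) — crosses 180°.
Leg 2: +35.3° → -78.8°, shortest Δλ = -114.1° (west) — does not cross 180°.
Leg 3: -78.8° → -15.7°, shortest Δλ = 63.1° (east) — does not cross 180°.
Total crossings: 1.

1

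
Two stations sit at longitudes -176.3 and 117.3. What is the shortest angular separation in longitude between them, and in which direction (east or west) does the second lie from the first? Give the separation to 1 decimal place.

Raw difference: 117.3 − -176.3 = 293.6°.
Normalise into (−180°, 180°]: 293.6° − 360° = -66.4°.
Negative ⇒ the second point lies to the west; separation 66.4°.

66.4° west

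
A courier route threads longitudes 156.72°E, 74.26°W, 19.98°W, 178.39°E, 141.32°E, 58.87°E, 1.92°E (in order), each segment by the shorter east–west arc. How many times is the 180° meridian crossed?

2

Leg 1: +156.72° → -74.26°, shortest Δλ = 129.02° (east) — crosses 180°.
Leg 2: -74.26° → -19.98°, shortest Δλ = 54.28° (east) — does not cross 180°.
Leg 3: -19.98° → +178.39°, shortest Δλ = -161.63° (west) — crosses 180°.
Leg 4: +178.39° → +141.32°, shortest Δλ = -37.07° (west) — does not cross 180°.
Leg 5: +141.32° → +58.87°, shortest Δλ = -82.45° (west) — does not cross 180°.
Leg 6: +58.87° → +1.92°, shortest Δλ = -56.95° (west) — does not cross 180°.
Total crossings: 2.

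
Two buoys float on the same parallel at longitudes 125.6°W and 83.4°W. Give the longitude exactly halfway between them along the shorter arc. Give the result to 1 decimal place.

104.5°W

Signed shortest Δλ from -125.6° to -83.4° is +42.2°.
Midpoint longitude = -125.6° + (+42.2°)/2 = -125.6° + 21.1° = -104.5°.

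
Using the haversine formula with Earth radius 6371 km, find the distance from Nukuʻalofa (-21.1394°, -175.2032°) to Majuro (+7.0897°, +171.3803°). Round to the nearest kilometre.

Δλ = 171.3803 − -175.2032 = 346.5835°; wrapped into (−180°, 180°]: -13.4165°.
Δφ = 7.0897 − -21.1394 = 28.2291°.
a = sin²(Δφ/2) + cos φ₁ · cos φ₂ · sin²(Δλ/2) = 0.072098.
c = 2·atan2(√a, √(1−a)) = 0.54369 rad → d = 6371·c ≈ 3463.87 km.

3464 km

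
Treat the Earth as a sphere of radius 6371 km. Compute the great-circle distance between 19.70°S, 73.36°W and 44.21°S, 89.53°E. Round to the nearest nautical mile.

6857 nmi

Δλ = 89.53 − -73.36 = 162.89°.
Δφ = -44.21 − -19.70 = -24.51°.
a = sin²(Δφ/2) + cos φ₁ · cos φ₂ · sin²(Δλ/2) = 0.704958.
c = 2·atan2(√a, √(1−a)) = 1.99316 rad → d = 6371·c ≈ 12698.41 km ≈ 6856.59 nmi.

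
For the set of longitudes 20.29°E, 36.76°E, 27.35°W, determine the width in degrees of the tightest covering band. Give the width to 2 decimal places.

Sort the longitudes: -27.35°, +20.29°, +36.76°.
Eastward gaps between consecutive values (wrapping around): 47.64°, 16.47°, 295.89°.
Largest gap = 295.89° ⇒ minimal covering band is its complement: 360° − 295.89° = 64.11°.
Band runs from -27.35° eastward to +36.76°.

64.11°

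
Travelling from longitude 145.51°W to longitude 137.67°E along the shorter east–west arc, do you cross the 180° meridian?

Yes

Naïve |137.67 − -145.51| = 283.18° > 180°, so the shorter arc goes the other way round — across 180°.
Signed shortest Δλ = ((137.67 − -145.51 + 180) mod 360) − 180 = -76.82°.
Going west by 76.82° from -145.51° passes through 180° before reaching +137.67°.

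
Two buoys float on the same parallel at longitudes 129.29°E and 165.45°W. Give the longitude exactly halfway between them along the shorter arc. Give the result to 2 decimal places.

Signed shortest Δλ from +129.29° to -165.45° is +65.26°.
Midpoint longitude = +129.29° + (+65.26°)/2 = +129.29° + 32.63° = +161.92°.
(The naïve average (+129.29 + -165.45)/2 = -18.08° is on the wrong side of the globe.)

161.92°E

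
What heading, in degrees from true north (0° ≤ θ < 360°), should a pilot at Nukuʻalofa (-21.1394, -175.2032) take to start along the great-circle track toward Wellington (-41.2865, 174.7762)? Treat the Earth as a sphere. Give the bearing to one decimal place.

Δλ = 174.7762 − -175.2032 = 349.9794°; wrapped into (−180°, 180°]: -10.0206°.
θ = atan2( sin Δλ · cos φ₂ , cos φ₁ · sin φ₂ − sin φ₁ · cos φ₂ · cos Δλ )
  = atan2(-0.13075, -0.34857) = -159.439° → normalised to [0°, 360°): 200.561°.

200.6°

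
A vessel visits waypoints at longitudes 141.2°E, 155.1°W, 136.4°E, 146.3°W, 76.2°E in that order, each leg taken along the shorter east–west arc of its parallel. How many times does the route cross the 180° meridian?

4

Leg 1: +141.2° → -155.1°, shortest Δλ = 63.7° (east) — crosses 180°.
Leg 2: -155.1° → +136.4°, shortest Δλ = -68.5° (west) — crosses 180°.
Leg 3: +136.4° → -146.3°, shortest Δλ = 77.3° (east) — crosses 180°.
Leg 4: -146.3° → +76.2°, shortest Δλ = -137.5° (west) — crosses 180°.
Total crossings: 4.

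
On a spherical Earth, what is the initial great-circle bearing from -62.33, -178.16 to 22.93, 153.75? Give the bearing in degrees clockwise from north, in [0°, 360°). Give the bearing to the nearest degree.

334°

Δλ = 153.75 − -178.16 = 331.91°; wrapped into (−180°, 180°]: -28.09°.
θ = atan2( sin Δλ · cos φ₂ , cos φ₁ · sin φ₂ − sin φ₁ · cos φ₂ · cos Δλ )
  = atan2(-0.43365, 0.90050) = -25.714° → normalised to [0°, 360°): 334.286°.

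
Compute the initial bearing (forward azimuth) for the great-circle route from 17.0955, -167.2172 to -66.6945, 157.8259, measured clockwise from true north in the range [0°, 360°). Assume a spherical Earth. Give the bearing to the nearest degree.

Δλ = 157.8259 − -167.2172 = 325.0431°; wrapped into (−180°, 180°]: -34.9569°.
θ = atan2( sin Δλ · cos φ₂ , cos φ₁ · sin φ₂ − sin φ₁ · cos φ₂ · cos Δλ )
  = atan2(-0.22668, -0.97315) = -166.888° → normalised to [0°, 360°): 193.112°.

193°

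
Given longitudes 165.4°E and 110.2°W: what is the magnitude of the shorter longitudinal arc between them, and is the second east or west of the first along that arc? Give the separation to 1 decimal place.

84.4° east

Raw difference: -110.2 − 165.4 = -275.6°.
Normalise into (−180°, 180°]: -275.6° + 360° = 84.4°.
Positive ⇒ the second point lies to the east; separation 84.4°.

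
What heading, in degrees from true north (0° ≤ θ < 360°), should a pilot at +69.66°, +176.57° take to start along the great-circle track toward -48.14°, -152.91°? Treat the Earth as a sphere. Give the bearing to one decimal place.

157.0°

Δλ = -152.91 − 176.57 = -329.48°; wrapped into (−180°, 180°]: 30.52°.
θ = atan2( sin Δλ · cos φ₂ , cos φ₁ · sin φ₂ − sin φ₁ · cos φ₂ · cos Δλ )
  = atan2(0.33889, -0.79789) = 156.988° → normalised to [0°, 360°): 156.988°.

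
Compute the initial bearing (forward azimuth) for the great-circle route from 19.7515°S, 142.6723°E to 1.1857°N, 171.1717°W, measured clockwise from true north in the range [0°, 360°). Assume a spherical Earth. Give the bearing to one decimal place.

70.6°

Δλ = -171.1717 − 142.6723 = -313.8440°; wrapped into (−180°, 180°]: 46.1560°.
θ = atan2( sin Δλ · cos φ₂ , cos φ₁ · sin φ₂ − sin φ₁ · cos φ₂ · cos Δλ )
  = atan2(0.72107, 0.25352) = 70.629° → normalised to [0°, 360°): 70.629°.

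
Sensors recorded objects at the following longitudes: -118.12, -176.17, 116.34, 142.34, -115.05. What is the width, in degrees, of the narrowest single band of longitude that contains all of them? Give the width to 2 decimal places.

128.61°

Sort the longitudes: -176.17°, -118.12°, -115.05°, +116.34°, +142.34°.
Eastward gaps between consecutive values (wrapping around): 58.05°, 3.07°, 231.39°, 26.00°, 41.49°.
Largest gap = 231.39° ⇒ minimal covering band is its complement: 360° − 231.39° = 128.61°.
Band runs from +116.34° eastward to -115.05°, crossing the antimeridian.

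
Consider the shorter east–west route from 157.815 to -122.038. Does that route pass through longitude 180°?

Naïve |-122.038 − 157.815| = 279.853° > 180°, so the shorter arc goes the other way round — across 180°.
Signed shortest Δλ = ((-122.038 − 157.815 + 180) mod 360) − 180 = 80.147°.
Going east by 80.147° from +157.815° passes through 180° before reaching -122.038°.

Yes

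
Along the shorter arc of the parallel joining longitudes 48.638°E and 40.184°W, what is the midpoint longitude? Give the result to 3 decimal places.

4.227°E

Signed shortest Δλ from +48.638° to -40.184° is -88.822°.
Midpoint longitude = +48.638° + (-88.822°)/2 = +48.638° − 44.411° = +4.227°.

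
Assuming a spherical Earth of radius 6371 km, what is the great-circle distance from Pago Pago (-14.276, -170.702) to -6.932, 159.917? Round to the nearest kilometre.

3310 km

Δλ = 159.917 − -170.702 = 330.619°; wrapped into (−180°, 180°]: -29.381°.
Δφ = -6.932 − -14.276 = 7.344°.
a = sin²(Δφ/2) + cos φ₁ · cos φ₂ · sin²(Δλ/2) = 0.065972.
c = 2·atan2(√a, √(1−a)) = 0.51952 rad → d = 6371·c ≈ 3309.88 km.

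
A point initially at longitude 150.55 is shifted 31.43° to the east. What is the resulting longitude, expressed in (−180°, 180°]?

-178.02°

Start at +150.55°; shift +31.43° → +181.98°.
+181.98° lies outside (−180°, 180°]; subtract 360° → -178.02°.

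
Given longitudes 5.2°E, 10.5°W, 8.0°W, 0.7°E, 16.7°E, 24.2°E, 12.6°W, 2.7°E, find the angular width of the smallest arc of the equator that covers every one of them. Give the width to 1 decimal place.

36.8°

Sort the longitudes: -12.6°, -10.5°, -8.0°, +0.7°, +2.7°, +5.2°, +16.7°, +24.2°.
Eastward gaps between consecutive values (wrapping around): 2.1°, 2.5°, 8.7°, 2.0°, 2.5°, 11.5°, 7.5°, 323.2°.
Largest gap = 323.2° ⇒ minimal covering band is its complement: 360° − 323.2° = 36.8°.
Band runs from -12.6° eastward to +24.2°.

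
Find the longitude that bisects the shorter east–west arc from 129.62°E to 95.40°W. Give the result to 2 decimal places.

Signed shortest Δλ from +129.62° to -95.40° is +134.98°.
Midpoint longitude = +129.62° + (+134.98°)/2 = +129.62° + 67.49° = +197.11°.
Normalise into (−180°, 180°]: -162.89°.
(The naïve average (+129.62 + -95.40)/2 = 17.11° is on the wrong side of the globe.)

162.89°W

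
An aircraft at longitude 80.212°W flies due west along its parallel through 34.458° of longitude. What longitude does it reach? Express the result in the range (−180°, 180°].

114.670°W

Start at -80.212°; shift −34.458° → -114.670°.
-114.670° already lies in (−180°, 180°].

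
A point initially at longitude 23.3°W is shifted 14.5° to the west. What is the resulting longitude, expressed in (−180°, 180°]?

Start at -23.3°; shift −14.5° → -37.8°.
-37.8° already lies in (−180°, 180°].

37.8°W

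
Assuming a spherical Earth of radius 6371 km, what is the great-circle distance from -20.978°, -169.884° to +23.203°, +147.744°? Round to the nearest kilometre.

Δλ = 147.744 − -169.884 = 317.628°; wrapped into (−180°, 180°]: -42.372°.
Δφ = 23.203 − -20.978 = 44.181°.
a = sin²(Δφ/2) + cos φ₁ · cos φ₂ · sin²(Δλ/2) = 0.253516.
c = 2·atan2(√a, √(1−a)) = 1.05530 rad → d = 6371·c ≈ 6723.30 km.

6723 km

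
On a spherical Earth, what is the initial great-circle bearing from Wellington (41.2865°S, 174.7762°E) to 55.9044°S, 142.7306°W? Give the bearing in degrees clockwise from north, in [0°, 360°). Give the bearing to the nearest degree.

133°

Δλ = -142.7306 − 174.7762 = -317.5068°; wrapped into (−180°, 180°]: 42.4932°.
θ = atan2( sin Δλ · cos φ₂ , cos φ₁ · sin φ₂ − sin φ₁ · cos φ₂ · cos Δλ )
  = atan2(0.37867, -0.34952) = 132.707° → normalised to [0°, 360°): 132.707°.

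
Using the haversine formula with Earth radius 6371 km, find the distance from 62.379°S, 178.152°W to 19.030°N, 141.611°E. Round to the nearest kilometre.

9716 km

Δλ = 141.611 − -178.152 = 319.763°; wrapped into (−180°, 180°]: -40.237°.
Δφ = 19.030 − -62.379 = 81.409°.
a = sin²(Δφ/2) + cos φ₁ · cos φ₂ · sin²(Δλ/2) = 0.477163.
c = 2·atan2(√a, √(1−a)) = 1.52511 rad → d = 6371·c ≈ 9716.46 km.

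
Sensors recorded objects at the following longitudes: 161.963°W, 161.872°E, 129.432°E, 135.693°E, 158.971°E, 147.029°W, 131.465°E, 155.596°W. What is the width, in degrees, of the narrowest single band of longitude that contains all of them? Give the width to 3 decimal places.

Sort the longitudes: -161.963°, -155.596°, -147.029°, +129.432°, +131.465°, +135.693°, +158.971°, +161.872°.
Eastward gaps between consecutive values (wrapping around): 6.367°, 8.567°, 276.461°, 2.033°, 4.228°, 23.278°, 2.901°, 36.165°.
Largest gap = 276.461° ⇒ minimal covering band is its complement: 360° − 276.461° = 83.539°.
Band runs from +129.432° eastward to -147.029°, crossing the antimeridian.

83.539°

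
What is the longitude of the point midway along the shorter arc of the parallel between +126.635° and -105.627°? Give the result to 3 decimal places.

Signed shortest Δλ from +126.635° to -105.627° is +127.738°.
Midpoint longitude = +126.635° + (+127.738°)/2 = +126.635° + 63.869° = +190.504°.
Normalise into (−180°, 180°]: -169.496°.
(The naïve average (+126.635 + -105.627)/2 = 10.504° is on the wrong side of the globe.)

-169.496°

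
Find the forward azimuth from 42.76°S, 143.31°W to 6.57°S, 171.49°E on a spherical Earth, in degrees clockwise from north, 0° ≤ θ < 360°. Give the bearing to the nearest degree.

299°

Δλ = 171.49 − -143.31 = 314.80°; wrapped into (−180°, 180°]: -45.20°.
θ = atan2( sin Δλ · cos φ₂ , cos φ₁ · sin φ₂ − sin φ₁ · cos φ₂ · cos Δλ )
  = atan2(-0.70491, 0.39125) = -60.968° → normalised to [0°, 360°): 299.032°.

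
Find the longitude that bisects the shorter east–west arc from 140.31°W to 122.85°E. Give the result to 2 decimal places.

Signed shortest Δλ from -140.31° to +122.85° is -96.84°.
Midpoint longitude = -140.31° + (-96.84°)/2 = -140.31° − 48.42° = -188.73°.
Normalise into (−180°, 180°]: +171.27°.
(The naïve average (-140.31 + +122.85)/2 = -8.73° is on the wrong side of the globe.)

171.27°E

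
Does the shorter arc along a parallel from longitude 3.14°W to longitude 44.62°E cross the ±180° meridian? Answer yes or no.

Signed shortest Δλ = ((44.62 − -3.14 + 180) mod 360) − 180 = 47.76°.
Going east by 47.76° from -3.14° reaches +44.62° without touching 180°.

No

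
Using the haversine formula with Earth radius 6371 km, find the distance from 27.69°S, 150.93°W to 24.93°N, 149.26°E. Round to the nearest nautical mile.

Δλ = 149.26 − -150.93 = 300.19°; wrapped into (−180°, 180°]: -59.81°.
Δφ = 24.93 − -27.69 = 52.62°.
a = sin²(Δφ/2) + cos φ₁ · cos φ₂ · sin²(Δλ/2) = 0.396041.
c = 2·atan2(√a, √(1−a)) = 1.36135 rad → d = 6371·c ≈ 8673.17 km ≈ 4683.13 nmi.

4683 nmi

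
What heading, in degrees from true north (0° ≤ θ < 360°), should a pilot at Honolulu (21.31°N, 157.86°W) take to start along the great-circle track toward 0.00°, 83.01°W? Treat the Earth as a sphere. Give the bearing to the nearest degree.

96°

Δλ = -83.01 − -157.86 = 74.85°.
θ = atan2( sin Δλ · cos φ₂ , cos φ₁ · sin φ₂ − sin φ₁ · cos φ₂ · cos Δλ )
  = atan2(0.96524, -0.09498) = 95.620° → normalised to [0°, 360°): 95.620°.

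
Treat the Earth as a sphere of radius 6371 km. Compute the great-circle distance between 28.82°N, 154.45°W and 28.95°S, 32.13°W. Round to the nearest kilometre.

Δλ = -32.13 − -154.45 = 122.32°.
Δφ = -28.95 − 28.82 = -57.77°.
a = sin²(Δφ/2) + cos φ₁ · cos φ₂ · sin²(Δλ/2) = 0.821615.
c = 2·atan2(√a, √(1−a)) = 2.26951 rad → d = 6371·c ≈ 14459.03 km.

14459 km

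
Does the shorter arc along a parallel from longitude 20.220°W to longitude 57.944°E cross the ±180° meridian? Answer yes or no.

Signed shortest Δλ = ((57.944 − -20.220 + 180) mod 360) − 180 = 78.164°.
Going east by 78.164° from -20.220° reaches +57.944° without touching 180°.

No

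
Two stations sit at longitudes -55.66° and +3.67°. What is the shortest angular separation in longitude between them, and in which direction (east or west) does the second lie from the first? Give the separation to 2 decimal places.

59.33° east

Raw difference: 3.67 − -55.66 = 59.33°.
Normalise into (−180°, 180°]: 59.33° stays 59.33°.
Positive ⇒ the second point lies to the east; separation 59.33°.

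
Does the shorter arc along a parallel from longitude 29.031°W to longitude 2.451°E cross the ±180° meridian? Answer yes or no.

Signed shortest Δλ = ((2.451 − -29.031 + 180) mod 360) − 180 = 31.482°.
Going east by 31.482° from -29.031° reaches +2.451° without touching 180°.

No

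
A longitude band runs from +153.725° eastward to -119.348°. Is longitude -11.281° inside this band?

No

Band width going east from +153.725° to -119.348°: ((-119.348 − 153.725) mod 360) = 86.927°.
Offset of -11.281° east of the west edge: ((-11.281 − 153.725) mod 360) = 194.994°.
194.994° > 86.927° ⇒ outside.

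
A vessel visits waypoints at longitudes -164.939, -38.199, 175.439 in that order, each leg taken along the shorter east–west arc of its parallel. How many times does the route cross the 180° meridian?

1

Leg 1: -164.939° → -38.199°, shortest Δλ = 126.74° (east) — does not cross 180°.
Leg 2: -38.199° → +175.439°, shortest Δλ = -146.362° (west) — crosses 180°.
Total crossings: 1.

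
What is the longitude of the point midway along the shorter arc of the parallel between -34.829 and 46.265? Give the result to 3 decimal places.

+5.718°

Signed shortest Δλ from -34.829° to +46.265° is +81.094°.
Midpoint longitude = -34.829° + (+81.094°)/2 = -34.829° + 40.547° = +5.718°.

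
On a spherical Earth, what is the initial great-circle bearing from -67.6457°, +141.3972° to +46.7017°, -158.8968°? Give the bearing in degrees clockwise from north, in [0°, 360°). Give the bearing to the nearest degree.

Δλ = -158.8968 − 141.3972 = -300.2940°; wrapped into (−180°, 180°]: 59.7060°.
θ = atan2( sin Δλ · cos φ₂ , cos φ₁ · sin φ₂ − sin φ₁ · cos φ₂ · cos Δλ )
  = atan2(0.59215, 0.59675) = 44.778° → normalised to [0°, 360°): 44.778°.

45°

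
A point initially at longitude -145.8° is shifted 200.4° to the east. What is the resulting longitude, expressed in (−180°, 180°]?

+54.6°

Start at -145.8°; shift +200.4° → +54.6°.
+54.6° already lies in (−180°, 180°].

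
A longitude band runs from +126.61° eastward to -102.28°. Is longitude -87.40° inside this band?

No

Band width going east from +126.61° to -102.28°: ((-102.28 − 126.61) mod 360) = 131.11°.
Offset of -87.40° east of the west edge: ((-87.40 − 126.61) mod 360) = 145.99°.
145.99° > 131.11° ⇒ outside.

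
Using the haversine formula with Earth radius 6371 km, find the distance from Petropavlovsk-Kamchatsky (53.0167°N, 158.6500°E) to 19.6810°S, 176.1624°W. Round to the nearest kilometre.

Δλ = -176.1624 − 158.6500 = -334.8124°; wrapped into (−180°, 180°]: 25.1876°.
Δφ = -19.6810 − 53.0167 = -72.6977°.
a = sin²(Δφ/2) + cos φ₁ · cos φ₂ · sin²(Δλ/2) = 0.378222.
c = 2·atan2(√a, √(1−a)) = 1.32477 rad → d = 6371·c ≈ 8440.08 km.

8440 km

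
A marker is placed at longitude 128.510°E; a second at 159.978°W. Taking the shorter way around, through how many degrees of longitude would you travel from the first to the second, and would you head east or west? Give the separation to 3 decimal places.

71.512° east

Raw difference: -159.978 − 128.510 = -288.488°.
Normalise into (−180°, 180°]: -288.488° + 360° = 71.512°.
Positive ⇒ the second point lies to the east; separation 71.512°.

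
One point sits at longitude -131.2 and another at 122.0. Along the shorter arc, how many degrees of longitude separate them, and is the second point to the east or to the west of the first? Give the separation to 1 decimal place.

106.8° west

Raw difference: 122.0 − -131.2 = 253.2°.
Normalise into (−180°, 180°]: 253.2° − 360° = -106.8°.
Negative ⇒ the second point lies to the west; separation 106.8°.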